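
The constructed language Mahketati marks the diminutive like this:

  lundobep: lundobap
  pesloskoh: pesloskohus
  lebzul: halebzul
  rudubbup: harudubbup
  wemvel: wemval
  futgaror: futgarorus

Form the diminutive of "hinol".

wemvel and lebzul both end in -l yet inflect differently (wemval, halebzul), so the final letter is not what conditions the rule; the last vowel is.
"hinol" has last vowel 'o'. The stems whose last vowel is 'o' (futgaror → futgarorus, pesloskoh → pesloskohus) add -us.
The other patterns: stems whose last vowel is 'e' change the last vowel to 'a'; stems whose last vowel is 'u' add the prefix ha-.
So hinol → hinolus.

hinolus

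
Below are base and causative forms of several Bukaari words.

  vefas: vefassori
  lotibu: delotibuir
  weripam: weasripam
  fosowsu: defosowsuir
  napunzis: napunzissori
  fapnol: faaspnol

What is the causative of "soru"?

desoruir

vefas and weripam both have last vowel 'a' yet inflect differently (vefassori, weasripam), so the last vowel is not what conditions the rule; the final letter is.
"soru" ends in -u. The stems ending in -u (fosowsu → defosowsuir, lotibu → delotibuir) add de- … -ir around the stem.
The other patterns: stems ending in -s double the final consonant and add -ori; stems ending in -l or -m insert -as- after the first vowel.
So soru → desoruir.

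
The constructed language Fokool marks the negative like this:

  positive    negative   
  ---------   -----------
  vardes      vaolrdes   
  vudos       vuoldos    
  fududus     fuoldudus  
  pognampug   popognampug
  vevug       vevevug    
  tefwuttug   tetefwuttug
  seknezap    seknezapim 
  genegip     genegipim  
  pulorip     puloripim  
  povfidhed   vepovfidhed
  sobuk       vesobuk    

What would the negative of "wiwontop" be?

wiwontopim

fududus and pognampug both have last vowel 'u' yet inflect differently (fuoldudus, popognampug), so the last vowel is not what conditions the rule; the final letter is.
"wiwontop" ends in -p. The stems ending in -p (seknezap → seknezapim, genegip → genegipim, pulorip → puloripim) add -im.
So wiwontop → wiwontopim.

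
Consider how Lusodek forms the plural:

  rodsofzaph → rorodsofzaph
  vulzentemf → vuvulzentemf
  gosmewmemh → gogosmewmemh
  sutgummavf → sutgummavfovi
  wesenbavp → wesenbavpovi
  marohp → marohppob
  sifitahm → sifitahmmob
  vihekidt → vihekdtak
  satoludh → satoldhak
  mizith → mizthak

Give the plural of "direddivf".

direddivfovi

vulzentemf and sutgummavf both end in -f yet inflect differently (vuvulzentemf, sutgummavfovi), so the final letter is not what conditions the rule; the second-to-last letter is.
"direddivf" has second-to-last letter 'v'. The stems whose second-to-last letter is 'v' (sutgummavf → sutgummavfovi, wesenbavp → wesenbavpovi) add -ovi.
So direddivf → direddivfovi.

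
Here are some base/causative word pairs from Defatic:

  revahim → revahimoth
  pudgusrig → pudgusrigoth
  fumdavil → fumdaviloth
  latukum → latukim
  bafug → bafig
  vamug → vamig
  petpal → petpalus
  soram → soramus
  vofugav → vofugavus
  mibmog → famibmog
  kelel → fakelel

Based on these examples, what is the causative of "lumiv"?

revahim and latukum both end in -m yet inflect differently (revahimoth, latukim), so the final letter is not what conditions the rule; the last vowel is.
"lumiv" has last vowel 'i'. The stems whose last vowel is 'i' (revahim → revahimoth, pudgusrig → pudgusrigoth, fumdavil → fumdaviloth) add -oth.
The other patterns: stems whose last vowel is 'u' change the last vowel to 'i'; stems whose last vowel is 'a' add -us; stems whose last vowel is 'e' or 'o' add the prefix fa-.
So lumiv → lumivoth.

lumivoth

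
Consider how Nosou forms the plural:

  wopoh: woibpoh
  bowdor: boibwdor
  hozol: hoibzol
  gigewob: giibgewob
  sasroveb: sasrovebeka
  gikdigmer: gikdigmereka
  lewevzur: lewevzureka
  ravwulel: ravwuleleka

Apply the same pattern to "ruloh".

ruibloh

gigewob and sasroveb both end in -b yet inflect differently (giibgewob, sasrovebeka), so the final letter is not what conditions the rule; the last vowel is.
"ruloh" has last vowel 'o'. The stems whose last vowel is 'o' (wopoh → woibpoh, bowdor → boibwdor, hozol → hoibzol) insert -ib- after the first vowel.
So ruloh → ruibloh.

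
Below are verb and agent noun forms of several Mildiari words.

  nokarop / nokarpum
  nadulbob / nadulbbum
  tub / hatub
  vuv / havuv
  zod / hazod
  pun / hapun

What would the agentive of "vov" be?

tub and nadulbob both end in -b yet inflect differently (hatub, nadulbbum), so the final letter is not what conditions the rule; the number of vowels is.
"vov" has 1 vowel. The stems with 1 vowel (tub → hatub, vuv → havuv, zod → hazod) add the prefix ha-.
The other pattern: stems with 3 vowels delete the last vowel and add -um.
So vov → havov.

havov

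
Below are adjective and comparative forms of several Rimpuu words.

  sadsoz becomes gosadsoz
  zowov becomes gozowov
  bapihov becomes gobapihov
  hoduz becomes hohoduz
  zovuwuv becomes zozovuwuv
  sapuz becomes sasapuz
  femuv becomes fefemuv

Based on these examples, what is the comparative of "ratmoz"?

goratmoz

sadsoz and hoduz both end in -z yet inflect differently (gosadsoz, hohoduz), so the final letter is not what conditions the rule; the last vowel is.
"ratmoz" has last vowel 'o'. The stems whose last vowel is 'o' (sadsoz → gosadsoz, zowov → gozowov, bapihov → gobapihov) add the prefix go-.
So ratmoz → goratmoz.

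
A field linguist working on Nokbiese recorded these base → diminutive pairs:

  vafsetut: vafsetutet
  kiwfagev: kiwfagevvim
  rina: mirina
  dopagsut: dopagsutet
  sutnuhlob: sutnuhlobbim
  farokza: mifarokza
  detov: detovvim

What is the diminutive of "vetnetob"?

vetnetobbim

dopagsut and detov both begin with d- yet inflect differently (dopagsutet, detovvim), so the first letter is not what conditions the rule; the final letter is.
"vetnetob" ends in -b. The one such stem in the data (sutnuhlob → sutnuhlobbim) doubles the final consonant and adds -im (as do kiwfagev, detov), so the same rule applies.
The other patterns: stems ending in -a add the prefix mi-; stems ending in -t add -et.
So vetnetob → vetnetobbim.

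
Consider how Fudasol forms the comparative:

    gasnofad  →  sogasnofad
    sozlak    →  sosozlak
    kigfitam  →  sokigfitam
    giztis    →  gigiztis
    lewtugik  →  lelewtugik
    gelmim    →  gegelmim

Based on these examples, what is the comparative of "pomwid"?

popomwid

kigfitam and gelmim both end in -m yet inflect differently (sokigfitam, gegelmim), so the final letter is not what conditions the rule; the last vowel is.
"pomwid" has last vowel 'i'. The stems whose last vowel is 'i' (giztis → gigiztis, lewtugik → lelewtugik, gelmim → gegelmim) repeat the first consonant+vowel as a prefix.
The other pattern: stems whose last vowel is 'a' add the prefix so-.
So pomwid → popomwid.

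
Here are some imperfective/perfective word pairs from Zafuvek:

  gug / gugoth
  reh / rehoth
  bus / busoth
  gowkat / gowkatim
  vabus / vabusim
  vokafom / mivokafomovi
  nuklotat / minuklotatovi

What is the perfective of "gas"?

"gas" has 1 vowel. The stems with 1 vowel (gug → gugoth, reh → rehoth, bus → busoth) add -oth.
The other patterns: stems with 2 vowels add -im; stems with 3 vowels add mi- … -ovi around the stem.
So gas → gasoth.

gasoth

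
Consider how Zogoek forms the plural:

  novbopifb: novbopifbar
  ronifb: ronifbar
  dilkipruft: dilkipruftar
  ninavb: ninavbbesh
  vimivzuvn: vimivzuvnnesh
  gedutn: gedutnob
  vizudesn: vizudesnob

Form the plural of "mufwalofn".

novbopifb and ninavb both end in -b yet inflect differently (novbopifbar, ninavbbesh), so the final letter is not what conditions the rule; the second-to-last letter is.
"mufwalofn" has second-to-last letter 'f'. The stems whose second-to-last letter is 'f' (novbopifb → novbopifbar, ronifb → ronifbar, dilkipruft → dilkipruftar) add -ar.
So mufwalofn → mufwalofnar.

mufwalofnar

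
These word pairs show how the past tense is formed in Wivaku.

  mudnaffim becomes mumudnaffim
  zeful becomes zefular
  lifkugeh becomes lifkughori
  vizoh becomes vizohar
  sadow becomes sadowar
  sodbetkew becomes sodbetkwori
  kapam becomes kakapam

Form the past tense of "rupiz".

rurupiz

sodbetkew and sadow both end in -w yet inflect differently (sodbetkwori, sadowar), so the final letter is not what conditions the rule; the last vowel is.
"rupiz" has last vowel 'i'. The one such stem in the data (mudnaffim → mumudnaffim) repeats the first consonant+vowel as a prefix (as does kapam), so the same rule applies.
The other patterns: stems whose last vowel is 'e' delete the last vowel and add -ori; stems whose last vowel is 'o' or 'u' add -ar.
So rupiz → rurupiz.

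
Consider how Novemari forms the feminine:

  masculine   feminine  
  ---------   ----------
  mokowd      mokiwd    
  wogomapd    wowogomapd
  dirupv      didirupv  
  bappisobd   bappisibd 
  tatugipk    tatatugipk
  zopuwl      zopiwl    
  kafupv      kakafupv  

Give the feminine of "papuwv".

wogomapd and bappisobd both end in -d yet inflect differently (wowogomapd, bappisibd), so the final letter is not what conditions the rule; the second-to-last letter is.
"papuwv" has second-to-last letter 'w'. The stems whose second-to-last letter is 'w' (mokowd → mokiwd, zopuwl → zopiwl) change the last vowel to 'i'.
So papuwv → papiwv.

papiwv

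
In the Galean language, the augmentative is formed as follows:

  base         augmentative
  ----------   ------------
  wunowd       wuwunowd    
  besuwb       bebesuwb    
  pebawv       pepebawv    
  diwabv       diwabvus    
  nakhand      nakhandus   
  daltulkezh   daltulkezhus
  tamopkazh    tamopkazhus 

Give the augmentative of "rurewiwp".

pebawv and diwabv both end in -v yet inflect differently (pepebawv, diwabvus), so the final letter is not what conditions the rule; the second-to-last letter is.
"rurewiwp" has second-to-last letter 'w'. The stems whose second-to-last letter is 'w' (wunowd → wuwunowd, besuwb → bebesuwb, pebawv → pepebawv) repeat the first consonant+vowel as a prefix.
So rurewiwp → rururewiwp.

rururewiwp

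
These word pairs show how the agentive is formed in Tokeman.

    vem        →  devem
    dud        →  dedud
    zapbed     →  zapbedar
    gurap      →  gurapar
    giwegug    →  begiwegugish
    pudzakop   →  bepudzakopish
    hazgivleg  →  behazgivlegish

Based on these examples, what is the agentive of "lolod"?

lolodar

"lolod" has 2 vowels. The stems with 2 vowels (zapbed → zapbedar, gurap → gurapar) add -ar.
So lolod → lolodar.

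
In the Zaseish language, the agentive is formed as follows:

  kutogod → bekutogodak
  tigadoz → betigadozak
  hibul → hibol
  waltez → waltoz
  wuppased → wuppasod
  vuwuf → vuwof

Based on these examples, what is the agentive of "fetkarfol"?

befetkarfolak

"fetkarfol" has last vowel 'o'. The stems whose last vowel is 'o' (kutogod → bekutogodak, tigadoz → betigadozak) add be- … -ak around the stem.
The other pattern: stems whose last vowel is 'e' or 'u' change the last vowel to 'o'.
So fetkarfol → befetkarfolak.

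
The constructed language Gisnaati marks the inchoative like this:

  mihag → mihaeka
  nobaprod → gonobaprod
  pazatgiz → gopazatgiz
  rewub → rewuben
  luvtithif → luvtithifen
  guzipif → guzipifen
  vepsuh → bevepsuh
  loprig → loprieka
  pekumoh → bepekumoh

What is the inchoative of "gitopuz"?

pekumoh and nobaprod both have last vowel 'o' yet inflect differently (bepekumoh, gonobaprod), so the last vowel is not what conditions the rule; the final letter is.
"gitopuz" ends in -z. The one such stem in the data (pazatgiz → gopazatgiz) adds the prefix go-, so the same rule applies.
The other patterns: stems ending in -g drop the final letter and add -eka; stems ending in -h add the prefix be-; stems ending in -b or -f add -en.
So gitopuz → gogitopuz.

gogitopuz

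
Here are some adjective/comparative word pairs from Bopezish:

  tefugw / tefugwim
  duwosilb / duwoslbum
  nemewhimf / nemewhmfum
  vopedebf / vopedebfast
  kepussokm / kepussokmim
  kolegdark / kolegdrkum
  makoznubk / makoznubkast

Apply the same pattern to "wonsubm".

wonsubmast

makoznubk and kolegdark both end in -k yet inflect differently (makoznubkast, kolegdrkum), so the final letter is not what conditions the rule; the second-to-last letter is.
"wonsubm" has second-to-last letter 'b'. The stems whose second-to-last letter is 'b' (vopedebf → vopedebfast, makoznubk → makoznubkast) add -ast.
So wonsubm → wonsubmast.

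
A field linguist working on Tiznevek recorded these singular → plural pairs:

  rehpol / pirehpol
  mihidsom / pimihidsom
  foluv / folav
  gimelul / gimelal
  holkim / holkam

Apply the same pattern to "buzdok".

rehpol and gimelul both end in -l yet inflect differently (pirehpol, gimelal), so the final letter is not what conditions the rule; the last vowel is.
"buzdok" has last vowel 'o'. The stems whose last vowel is 'o' (rehpol → pirehpol, mihidsom → pimihidsom) add the prefix pi-.
The other pattern: stems whose last vowel is 'i' or 'u' change the last vowel to 'a'.
So buzdok → pibuzdok.

pibuzdok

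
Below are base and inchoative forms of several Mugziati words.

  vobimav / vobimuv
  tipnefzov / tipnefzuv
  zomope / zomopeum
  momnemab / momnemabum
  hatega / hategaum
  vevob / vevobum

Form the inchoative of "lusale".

lusaleum

vobimav and momnemab both have last vowel 'a' yet inflect differently (vobimuv, momnemabum), so the last vowel is not what conditions the rule; the final letter is.
"lusale" ends in -e. The one such stem in the data (zomope → zomopeum) adds -um, so the same rule applies.
The other pattern: stems ending in -v change the last vowel to 'u'.
So lusale → lusaleum.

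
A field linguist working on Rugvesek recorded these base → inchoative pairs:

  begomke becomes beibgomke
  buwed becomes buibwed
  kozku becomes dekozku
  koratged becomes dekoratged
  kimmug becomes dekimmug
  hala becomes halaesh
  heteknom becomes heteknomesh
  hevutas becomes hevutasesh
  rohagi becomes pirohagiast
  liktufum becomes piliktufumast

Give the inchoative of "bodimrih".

boibdimrih

buwed and koratged both end in -d yet inflect differently (buibwed, dekoratged), so the final letter is not what conditions the rule; the first letter is.
"bodimrih" begins with b-. The stems beginning with b- (begomke → beibgomke, buwed → buibwed) insert -ib- after the first vowel.
So bodimrih → boibdimrih.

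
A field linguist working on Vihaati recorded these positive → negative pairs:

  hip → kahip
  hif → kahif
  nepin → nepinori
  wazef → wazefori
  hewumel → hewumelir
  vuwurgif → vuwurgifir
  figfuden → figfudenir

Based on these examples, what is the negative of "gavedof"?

"gavedof" has 3 vowels. The stems with 3 vowels (hewumel → hewumelir, vuwurgif → vuwurgifir, figfuden → figfudenir) add -ir.
So gavedof → gavedofir.

gavedofir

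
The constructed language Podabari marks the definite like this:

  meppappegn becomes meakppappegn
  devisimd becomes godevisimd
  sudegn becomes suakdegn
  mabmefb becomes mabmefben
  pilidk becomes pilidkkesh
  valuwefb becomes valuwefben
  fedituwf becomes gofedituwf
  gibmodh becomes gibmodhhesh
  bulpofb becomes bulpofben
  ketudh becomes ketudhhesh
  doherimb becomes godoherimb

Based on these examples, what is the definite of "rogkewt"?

mabmefb and doherimb both end in -b yet inflect differently (mabmefben, godoherimb), so the final letter is not what conditions the rule; the second-to-last letter is.
"rogkewt" has second-to-last letter 'w'. The one such stem in the data (fedituwf → gofedituwf) adds the prefix go-, so the same rule applies.
So rogkewt → gorogkewt.

gorogkewt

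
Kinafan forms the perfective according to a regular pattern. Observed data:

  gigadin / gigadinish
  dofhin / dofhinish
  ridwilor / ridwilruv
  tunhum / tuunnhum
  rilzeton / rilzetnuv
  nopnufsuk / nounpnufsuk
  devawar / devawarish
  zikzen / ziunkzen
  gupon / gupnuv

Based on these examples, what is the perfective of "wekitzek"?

gupon and dofhin both end in -n yet inflect differently (gupnuv, dofhinish), so the final letter is not what conditions the rule; the last vowel is.
"wekitzek" has last vowel 'e'. The one such stem in the data (zikzen → ziunkzen) inserts -un- after the first vowel (as do tunhum, nopnufsuk), so the same rule applies.
So wekitzek → weunkitzek.

weunkitzek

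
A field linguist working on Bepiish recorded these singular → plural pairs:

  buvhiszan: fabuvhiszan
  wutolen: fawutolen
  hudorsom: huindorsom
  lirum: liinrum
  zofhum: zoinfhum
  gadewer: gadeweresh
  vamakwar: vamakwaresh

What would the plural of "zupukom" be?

zuinpukom

wutolen and gadewer both have last vowel 'e' yet inflect differently (fawutolen, gadeweresh), so the last vowel is not what conditions the rule; the final letter is.
"zupukom" ends in -m. The stems ending in -m (hudorsom → huindorsom, lirum → liinrum, zofhum → zoinfhum) insert -in- after the first vowel.
The other patterns: stems ending in -n add the prefix fa-; stems ending in -r add -esh.
So zupukom → zuinpukom.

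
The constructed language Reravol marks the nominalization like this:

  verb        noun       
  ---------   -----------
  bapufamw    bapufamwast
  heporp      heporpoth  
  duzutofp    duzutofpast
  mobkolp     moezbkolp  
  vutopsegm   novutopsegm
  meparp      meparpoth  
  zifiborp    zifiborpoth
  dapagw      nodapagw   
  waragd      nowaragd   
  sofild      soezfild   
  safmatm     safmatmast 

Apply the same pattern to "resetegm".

sofild and waragd both end in -d yet inflect differently (soezfild, nowaragd), so the final letter is not what conditions the rule; the second-to-last letter is.
"resetegm" has second-to-last letter 'g'. The stems whose second-to-last letter is 'g' (waragd → nowaragd, vutopsegm → novutopsegm, dapagw → nodapagw) add the prefix no-.
The other patterns: stems whose second-to-last letter is 'l' insert -ez- after the first vowel; stems whose second-to-last letter is 'r' add -oth; stems whose second-to-last letter is 'f', 'm' or 't' add -ast.
So resetegm → noresetegm.

noresetegm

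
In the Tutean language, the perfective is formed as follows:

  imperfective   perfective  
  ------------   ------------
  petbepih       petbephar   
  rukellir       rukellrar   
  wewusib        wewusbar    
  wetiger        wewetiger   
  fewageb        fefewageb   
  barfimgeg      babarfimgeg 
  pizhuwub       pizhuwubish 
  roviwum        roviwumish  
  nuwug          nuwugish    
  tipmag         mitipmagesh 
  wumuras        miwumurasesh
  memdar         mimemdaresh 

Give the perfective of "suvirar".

"suvirar" has last vowel 'a'. The stems whose last vowel is 'a' (tipmag → mitipmagesh, wumuras → miwumurasesh, memdar → mimemdaresh) add mi- … -esh around the stem.
So suvirar → misuviraresh.

misuviraresh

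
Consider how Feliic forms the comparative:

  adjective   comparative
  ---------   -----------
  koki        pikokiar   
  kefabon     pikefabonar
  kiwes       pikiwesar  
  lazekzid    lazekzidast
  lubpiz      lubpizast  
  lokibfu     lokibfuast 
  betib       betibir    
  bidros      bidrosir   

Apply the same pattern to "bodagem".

"bodagem" begins with b-. The stems beginning with b- (betib → betibir, bidros → bidrosir) add -ir.
So bodagem → bodagemir.

bodagemir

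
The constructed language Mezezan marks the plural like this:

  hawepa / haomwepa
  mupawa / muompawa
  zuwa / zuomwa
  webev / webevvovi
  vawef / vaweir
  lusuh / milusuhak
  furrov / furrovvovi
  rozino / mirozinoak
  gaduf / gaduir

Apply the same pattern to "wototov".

wototovvovi

webev and vawef both have last vowel 'e' yet inflect differently (webevvovi, vaweir), so the last vowel is not what conditions the rule; the final letter is.
"wototov" ends in -v. The stems ending in -v (furrov → furrovvovi, webev → webevvovi) double the final consonant and add -ovi.
The other patterns: stems ending in -f drop the final letter and add -ir; stems ending in -a insert -om- after the first vowel; stems ending in -h or -o add mi- … -ak around the stem.
So wototov → wototovvovi.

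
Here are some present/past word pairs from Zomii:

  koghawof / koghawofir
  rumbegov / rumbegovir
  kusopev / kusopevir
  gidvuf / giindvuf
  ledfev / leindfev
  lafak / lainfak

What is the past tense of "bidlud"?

biindlud

koghawof and gidvuf both end in -f yet inflect differently (koghawofir, giindvuf), so the final letter is not what conditions the rule; the number of vowels is.
"bidlud" has 2 vowels. The stems with 2 vowels (gidvuf → giindvuf, ledfev → leindfev, lafak → lainfak) insert -in- after the first vowel.
The other pattern: stems with 3 vowels add -ir.
So bidlud → biindlud.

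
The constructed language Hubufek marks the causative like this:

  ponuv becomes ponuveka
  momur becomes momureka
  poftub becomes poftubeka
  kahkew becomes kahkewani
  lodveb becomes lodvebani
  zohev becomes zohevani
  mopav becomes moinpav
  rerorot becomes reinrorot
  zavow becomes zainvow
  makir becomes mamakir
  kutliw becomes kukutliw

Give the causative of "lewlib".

poftub and lodveb both end in -b yet inflect differently (poftubeka, lodvebani), so the final letter is not what conditions the rule; the last vowel is.
"lewlib" has last vowel 'i'. The stems whose last vowel is 'i' (makir → mamakir, kutliw → kukutliw) repeat the first consonant+vowel as a prefix.
So lewlib → lelewlib.

lelewlib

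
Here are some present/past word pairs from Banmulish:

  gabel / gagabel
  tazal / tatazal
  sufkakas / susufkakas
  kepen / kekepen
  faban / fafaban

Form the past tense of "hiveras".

hihiveras

Every pair shown (gabel → gagabel, tazal → tatazal, sufkakas → susufkakas, …) follows the same rule: repeat the first consonant+vowel as a prefix.
So hiveras → hihiveras.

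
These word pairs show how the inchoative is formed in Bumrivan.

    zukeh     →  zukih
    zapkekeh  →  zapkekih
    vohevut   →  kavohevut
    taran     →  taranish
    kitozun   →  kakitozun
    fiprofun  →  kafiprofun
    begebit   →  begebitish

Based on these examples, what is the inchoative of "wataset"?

"wataset" has last vowel 'e'. The stems whose last vowel is 'e' (zapkekeh → zapkekih, zukeh → zukih) change the last vowel to 'i'.
So wataset → watasit.

watasit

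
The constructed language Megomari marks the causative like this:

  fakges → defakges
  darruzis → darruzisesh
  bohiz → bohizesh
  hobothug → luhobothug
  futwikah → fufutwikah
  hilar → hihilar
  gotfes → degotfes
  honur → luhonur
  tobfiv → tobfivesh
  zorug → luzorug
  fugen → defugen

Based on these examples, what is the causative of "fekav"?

"fekav" has last vowel 'a'. The stems whose last vowel is 'a' (futwikah → fufutwikah, hilar → hihilar) repeat the first consonant+vowel as a prefix.
So fekav → fefekav.

fefekav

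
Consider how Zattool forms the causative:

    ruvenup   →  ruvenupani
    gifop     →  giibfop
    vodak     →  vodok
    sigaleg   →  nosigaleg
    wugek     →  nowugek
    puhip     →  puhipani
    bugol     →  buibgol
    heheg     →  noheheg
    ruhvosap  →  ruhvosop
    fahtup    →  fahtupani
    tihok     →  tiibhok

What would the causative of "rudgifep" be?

"rudgifep" has last vowel 'e'. The stems whose last vowel is 'e' (wugek → nowugek, sigaleg → nosigaleg, heheg → noheheg) add the prefix no-.
The other patterns: stems whose last vowel is 'i' or 'u' add -ani; stems whose last vowel is 'a' change the last vowel to 'o'; stems whose last vowel is 'o' insert -ib- after the first vowel.
So rudgifep → norudgifep.

norudgifep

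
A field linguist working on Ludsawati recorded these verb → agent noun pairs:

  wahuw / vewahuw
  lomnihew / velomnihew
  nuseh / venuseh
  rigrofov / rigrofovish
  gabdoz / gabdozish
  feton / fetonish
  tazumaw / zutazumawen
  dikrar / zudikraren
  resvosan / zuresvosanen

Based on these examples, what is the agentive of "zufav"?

zuzufaven

"zufav" has last vowel 'a'. The stems whose last vowel is 'a' (tazumaw → zutazumawen, dikrar → zudikraren, resvosan → zuresvosanen) add zu- … -en around the stem.
The other patterns: stems whose last vowel is 'e' or 'u' add the prefix ve-; stems whose last vowel is 'o' add -ish.
So zufav → zuzufaven.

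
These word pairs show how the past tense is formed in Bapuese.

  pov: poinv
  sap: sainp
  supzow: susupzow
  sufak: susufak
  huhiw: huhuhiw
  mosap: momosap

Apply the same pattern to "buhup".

sap and mosap both end in -p yet inflect differently (sainp, momosap), so the final letter is not what conditions the rule; the number of vowels is.
"buhup" has 2 vowels. The stems with 2 vowels (supzow → susupzow, sufak → susufak, huhiw → huhuhiw) repeat the first consonant+vowel as a prefix.
The other pattern: stems with 1 vowel insert -in- after the first vowel.
So buhup → bubuhup.

bubuhup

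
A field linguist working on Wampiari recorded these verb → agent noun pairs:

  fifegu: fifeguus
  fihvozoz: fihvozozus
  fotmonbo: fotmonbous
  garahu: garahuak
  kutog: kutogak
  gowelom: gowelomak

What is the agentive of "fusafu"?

fifegu and garahu both end in -u yet inflect differently (fifeguus, garahuak), so the final letter is not what conditions the rule; the first letter is.
"fusafu" begins with f-. The stems beginning with f- (fifegu → fifeguus, fihvozoz → fihvozozus, fotmonbo → fotmonbous) add -us.
So fusafu → fusafuus.

fusafuus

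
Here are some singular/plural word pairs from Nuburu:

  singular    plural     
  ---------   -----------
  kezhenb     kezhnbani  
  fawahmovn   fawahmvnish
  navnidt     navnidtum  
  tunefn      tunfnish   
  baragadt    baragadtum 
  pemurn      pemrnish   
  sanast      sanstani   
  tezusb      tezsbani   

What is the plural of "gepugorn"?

gepugrnish

sanast and baragadt both end in -t yet inflect differently (sanstani, baragadtum), so the final letter is not what conditions the rule; the second-to-last letter is.
"gepugorn" has second-to-last letter 'r'. The one such stem in the data (pemurn → pemrnish) deletes the last vowel and adds -ish (as do tunefn, fawahmovn), so the same rule applies.
The other patterns: stems whose second-to-last letter is 'n' or 's' delete the last vowel and add -ani; stems whose second-to-last letter is 'd' add -um.
So gepugorn → gepugrnish.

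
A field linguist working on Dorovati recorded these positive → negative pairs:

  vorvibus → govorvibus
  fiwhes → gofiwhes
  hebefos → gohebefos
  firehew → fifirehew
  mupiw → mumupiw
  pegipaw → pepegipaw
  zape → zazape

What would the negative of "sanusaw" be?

"sanusaw" ends in -w. The stems ending in -w (firehew → fifirehew, mupiw → mumupiw, pegipaw → pepegipaw) repeat the first consonant+vowel as a prefix.
The other pattern: stems ending in -s add the prefix go-.
So sanusaw → sasanusaw.

sasanusaw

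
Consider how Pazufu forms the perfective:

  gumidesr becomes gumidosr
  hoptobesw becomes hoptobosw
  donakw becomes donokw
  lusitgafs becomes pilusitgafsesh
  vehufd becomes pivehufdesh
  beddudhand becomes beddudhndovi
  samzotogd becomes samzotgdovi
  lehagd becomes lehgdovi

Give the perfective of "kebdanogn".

kebdangnovi

vehufd and beddudhand both end in -d yet inflect differently (pivehufdesh, beddudhndovi), so the final letter is not what conditions the rule; the second-to-last letter is.
"kebdanogn" has second-to-last letter 'g'. The stems whose second-to-last letter is 'g' (samzotogd → samzotgdovi, lehagd → lehgdovi) delete the last vowel and add -ovi.
So kebdanogn → kebdangnovi.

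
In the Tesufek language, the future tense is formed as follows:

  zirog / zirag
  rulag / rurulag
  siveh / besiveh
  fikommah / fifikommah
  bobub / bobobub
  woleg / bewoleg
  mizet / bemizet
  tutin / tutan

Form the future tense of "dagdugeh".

bedagdugeh

fikommah and siveh both end in -h yet inflect differently (fifikommah, besiveh), so the final letter is not what conditions the rule; the last vowel is.
"dagdugeh" has last vowel 'e'. The stems whose last vowel is 'e' (siveh → besiveh, woleg → bewoleg, mizet → bemizet) add the prefix be-.
So dagdugeh → bedagdugeh.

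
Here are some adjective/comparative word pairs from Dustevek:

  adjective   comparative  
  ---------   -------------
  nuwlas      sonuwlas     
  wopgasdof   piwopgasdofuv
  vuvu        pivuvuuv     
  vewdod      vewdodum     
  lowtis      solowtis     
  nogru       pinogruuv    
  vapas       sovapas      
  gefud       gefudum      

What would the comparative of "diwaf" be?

pidiwafuv

gefud and vuvu both have last vowel 'u' yet inflect differently (gefudum, pivuvuuv), so the last vowel is not what conditions the rule; the final letter is.
"diwaf" ends in -f. The one such stem in the data (wopgasdof → piwopgasdofuv) adds pi- … -uv around the stem, so the same rule applies.
So diwaf → pidiwafuv.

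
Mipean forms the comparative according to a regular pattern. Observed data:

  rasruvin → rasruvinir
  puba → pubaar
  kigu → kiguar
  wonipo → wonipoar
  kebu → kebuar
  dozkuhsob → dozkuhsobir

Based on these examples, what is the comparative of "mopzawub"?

dozkuhsob and wonipo both have last vowel 'o' yet inflect differently (dozkuhsobir, wonipoar), so the last vowel is not what conditions the rule; whether the stem ends in a vowel or a consonant is.
"mopzawub" ends in a consonant. The stems ending in a consonant (dozkuhsob → dozkuhsobir, rasruvin → rasruvinir) add -ir.
The other pattern: stems ending in a vowel add -ar.
So mopzawub → mopzawubir.

mopzawubir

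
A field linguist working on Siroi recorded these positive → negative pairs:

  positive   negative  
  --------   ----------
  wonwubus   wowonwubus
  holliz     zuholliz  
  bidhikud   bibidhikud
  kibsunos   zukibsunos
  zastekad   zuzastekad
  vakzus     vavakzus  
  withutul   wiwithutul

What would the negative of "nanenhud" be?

wonwubus and kibsunos both end in -s yet inflect differently (wowonwubus, zukibsunos), so the final letter is not what conditions the rule; the last vowel is.
"nanenhud" has last vowel 'u'. The stems whose last vowel is 'u' (wonwubus → wowonwubus, bidhikud → bibidhikud, withutul → wiwithutul) repeat the first consonant+vowel as a prefix.
The other pattern: stems whose last vowel is 'a', 'i' or 'o' add the prefix zu-.
So nanenhud → nananenhud.

nananenhud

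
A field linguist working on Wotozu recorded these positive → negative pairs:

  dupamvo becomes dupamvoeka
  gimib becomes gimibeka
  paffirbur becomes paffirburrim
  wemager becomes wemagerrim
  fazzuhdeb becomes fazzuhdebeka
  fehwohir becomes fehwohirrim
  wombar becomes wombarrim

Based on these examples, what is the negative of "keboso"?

kebosoeka

"keboso" ends in -o. The one such stem in the data (dupamvo → dupamvoeka) adds -eka, so the same rule applies.
So keboso → kebosoeka.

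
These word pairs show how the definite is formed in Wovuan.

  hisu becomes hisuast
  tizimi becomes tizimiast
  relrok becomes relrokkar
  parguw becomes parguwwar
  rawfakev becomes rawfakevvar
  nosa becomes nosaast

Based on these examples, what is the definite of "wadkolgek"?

"wadkolgek" ends in a consonant. The stems ending in a consonant (rawfakev → rawfakevvar, relrok → relrokkar, parguw → parguwwar) double the final consonant and add -ar.
So wadkolgek → wadkolgekkar.

wadkolgekkar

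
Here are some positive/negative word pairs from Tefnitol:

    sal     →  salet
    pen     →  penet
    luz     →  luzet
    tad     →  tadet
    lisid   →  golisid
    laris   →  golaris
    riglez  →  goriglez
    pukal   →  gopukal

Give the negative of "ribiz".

tad and lisid both end in -d yet inflect differently (tadet, golisid), so the final letter is not what conditions the rule; the number of vowels is.
"ribiz" has 2 vowels. The stems with 2 vowels (lisid → golisid, laris → golaris, riglez → goriglez) add the prefix go-.
The other pattern: stems with 1 vowel add -et.
So ribiz → goribiz.

goribiz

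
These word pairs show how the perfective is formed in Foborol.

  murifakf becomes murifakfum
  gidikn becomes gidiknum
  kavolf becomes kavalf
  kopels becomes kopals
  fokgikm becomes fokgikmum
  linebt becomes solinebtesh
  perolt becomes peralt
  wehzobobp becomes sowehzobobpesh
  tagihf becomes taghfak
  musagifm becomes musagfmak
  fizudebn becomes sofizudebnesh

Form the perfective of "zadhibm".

sozadhibmesh

gidikn and fizudebn both end in -n yet inflect differently (gidiknum, sofizudebnesh), so the final letter is not what conditions the rule; the second-to-last letter is.
"zadhibm" has second-to-last letter 'b'. The stems whose second-to-last letter is 'b' (linebt → solinebtesh, fizudebn → sofizudebnesh, wehzobobp → sowehzobobpesh) add so- … -esh around the stem.
So zadhibm → sozadhibmesh.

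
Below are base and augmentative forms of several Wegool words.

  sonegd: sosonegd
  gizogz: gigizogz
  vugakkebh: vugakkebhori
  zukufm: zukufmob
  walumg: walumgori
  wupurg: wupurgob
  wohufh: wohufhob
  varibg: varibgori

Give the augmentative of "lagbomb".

walumg and wupurg both end in -g yet inflect differently (walumgori, wupurgob), so the final letter is not what conditions the rule; the second-to-last letter is.
"lagbomb" has second-to-last letter 'm'. The one such stem in the data (walumg → walumgori) adds -ori, so the same rule applies.
The other patterns: stems whose second-to-last letter is 'g' repeat the first consonant+vowel as a prefix; stems whose second-to-last letter is 'f' or 'r' add -ob.
So lagbomb → lagbombori.

lagbombori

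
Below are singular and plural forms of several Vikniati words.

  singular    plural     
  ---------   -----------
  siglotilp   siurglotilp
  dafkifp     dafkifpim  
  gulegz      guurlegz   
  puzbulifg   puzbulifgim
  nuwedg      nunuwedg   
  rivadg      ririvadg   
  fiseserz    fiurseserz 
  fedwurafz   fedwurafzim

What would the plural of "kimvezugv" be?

"kimvezugv" has second-to-last letter 'g'. The one such stem in the data (gulegz → guurlegz) inserts -ur- after the first vowel (as do siglotilp, fiseserz), so the same rule applies.
The other patterns: stems whose second-to-last letter is 'f' add -im; stems whose second-to-last letter is 'd' repeat the first consonant+vowel as a prefix.
So kimvezugv → kiurmvezugv.

kiurmvezugv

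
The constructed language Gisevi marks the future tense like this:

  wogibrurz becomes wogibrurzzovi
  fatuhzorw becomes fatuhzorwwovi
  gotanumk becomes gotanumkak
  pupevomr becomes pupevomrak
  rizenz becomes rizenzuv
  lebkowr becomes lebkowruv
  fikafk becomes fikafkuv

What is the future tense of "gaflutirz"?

wogibrurz and rizenz both end in -z yet inflect differently (wogibrurzzovi, rizenzuv), so the final letter is not what conditions the rule; the second-to-last letter is.
"gaflutirz" has second-to-last letter 'r'. The stems whose second-to-last letter is 'r' (wogibrurz → wogibrurzzovi, fatuhzorw → fatuhzorwwovi) double the final consonant and add -ovi.
So gaflutirz → gaflutirzzovi.

gaflutirzzovi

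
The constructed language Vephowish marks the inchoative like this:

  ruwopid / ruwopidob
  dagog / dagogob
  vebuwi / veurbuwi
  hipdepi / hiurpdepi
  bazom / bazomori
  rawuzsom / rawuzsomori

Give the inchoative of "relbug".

ruwopid and vebuwi both have last vowel 'i' yet inflect differently (ruwopidob, veurbuwi), so the last vowel is not what conditions the rule; the final letter is.
"relbug" ends in -g. The one such stem in the data (dagog → dagogob) adds -ob, so the same rule applies.
The other patterns: stems ending in -i insert -ur- after the first vowel; stems ending in -m add -ori.
So relbug → relbugob.

relbugob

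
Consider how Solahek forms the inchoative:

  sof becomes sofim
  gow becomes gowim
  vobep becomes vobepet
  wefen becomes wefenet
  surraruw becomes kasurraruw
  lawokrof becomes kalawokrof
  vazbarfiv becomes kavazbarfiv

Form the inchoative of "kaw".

"kaw" has 1 vowel. The stems with 1 vowel (sof → sofim, gow → gowim) add -im.
So kaw → kawim.

kawim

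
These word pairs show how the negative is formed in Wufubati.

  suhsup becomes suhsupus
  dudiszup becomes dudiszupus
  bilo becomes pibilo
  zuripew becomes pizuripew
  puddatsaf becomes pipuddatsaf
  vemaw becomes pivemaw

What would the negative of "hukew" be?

suhsup and bilo both have 2 vowels yet inflect differently (suhsupus, pibilo), so the number of vowels is not what conditions the rule; the final letter is.
"hukew" ends in -w. The stems ending in -w (zuripew → pizuripew, vemaw → pivemaw) add the prefix pi-.
So hukew → pihukew.

pihukew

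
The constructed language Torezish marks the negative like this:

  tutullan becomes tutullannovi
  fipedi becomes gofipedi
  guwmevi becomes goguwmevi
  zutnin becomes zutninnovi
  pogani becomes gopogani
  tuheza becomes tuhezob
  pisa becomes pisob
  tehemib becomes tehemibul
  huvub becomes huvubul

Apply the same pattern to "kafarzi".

"kafarzi" ends in -i. The stems ending in -i (guwmevi → goguwmevi, pogani → gopogani, fipedi → gofipedi) add the prefix go-.
So kafarzi → gokafarzi.

gokafarzi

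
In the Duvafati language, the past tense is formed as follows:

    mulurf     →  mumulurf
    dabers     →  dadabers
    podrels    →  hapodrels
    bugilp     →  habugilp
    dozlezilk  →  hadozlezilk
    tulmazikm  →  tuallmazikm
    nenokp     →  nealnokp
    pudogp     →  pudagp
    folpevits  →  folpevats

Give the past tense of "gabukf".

gaalbukf

dabers and podrels both end in -s yet inflect differently (dadabers, hapodrels), so the final letter is not what conditions the rule; the second-to-last letter is.
"gabukf" has second-to-last letter 'k'. The stems whose second-to-last letter is 'k' (tulmazikm → tuallmazikm, nenokp → nealnokp) insert -al- after the first vowel.
So gabukf → gaalbukf.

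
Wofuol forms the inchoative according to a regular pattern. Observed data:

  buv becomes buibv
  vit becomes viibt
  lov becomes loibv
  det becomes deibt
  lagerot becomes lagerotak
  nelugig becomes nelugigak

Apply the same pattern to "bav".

baibv

"bav" has 1 vowel. The stems with 1 vowel (buv → buibv, vit → viibt, lov → loibv) insert -ib- after the first vowel.
The other pattern: stems with 3 vowels add -ak.
So bav → baibv.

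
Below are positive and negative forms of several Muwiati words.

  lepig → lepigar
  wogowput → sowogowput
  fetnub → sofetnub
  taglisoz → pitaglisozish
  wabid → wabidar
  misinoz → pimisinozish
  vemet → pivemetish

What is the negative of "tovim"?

wogowput and vemet both end in -t yet inflect differently (sowogowput, pivemetish), so the final letter is not what conditions the rule; the last vowel is.
"tovim" has last vowel 'i'. The stems whose last vowel is 'i' (wabid → wabidar, lepig → lepigar) add -ar.
The other patterns: stems whose last vowel is 'u' add the prefix so-; stems whose last vowel is 'e' or 'o' add pi- … -ish around the stem.
So tovim → tovimar.

tovimar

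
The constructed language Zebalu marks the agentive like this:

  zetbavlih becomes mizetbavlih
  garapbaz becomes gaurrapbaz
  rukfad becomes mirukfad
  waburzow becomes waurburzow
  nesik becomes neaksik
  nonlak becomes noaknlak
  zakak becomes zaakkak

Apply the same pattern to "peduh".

mipeduh

nesik and zetbavlih both have last vowel 'i' yet inflect differently (neaksik, mizetbavlih), so the last vowel is not what conditions the rule; the final letter is.
"peduh" ends in -h. The one such stem in the data (zetbavlih → mizetbavlih) adds the prefix mi-, so the same rule applies.
So peduh → mipeduh.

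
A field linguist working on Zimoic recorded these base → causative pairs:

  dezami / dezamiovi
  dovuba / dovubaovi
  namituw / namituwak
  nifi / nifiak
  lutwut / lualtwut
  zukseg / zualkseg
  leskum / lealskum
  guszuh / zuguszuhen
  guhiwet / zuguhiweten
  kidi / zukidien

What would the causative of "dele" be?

dezami and nifi both end in -i yet inflect differently (dezamiovi, nifiak), so the final letter is not what conditions the rule; the first letter is.
"dele" begins with d-. The stems beginning with d- (dezami → dezamiovi, dovuba → dovubaovi) add -ovi.
So dele → deleovi.

deleovi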